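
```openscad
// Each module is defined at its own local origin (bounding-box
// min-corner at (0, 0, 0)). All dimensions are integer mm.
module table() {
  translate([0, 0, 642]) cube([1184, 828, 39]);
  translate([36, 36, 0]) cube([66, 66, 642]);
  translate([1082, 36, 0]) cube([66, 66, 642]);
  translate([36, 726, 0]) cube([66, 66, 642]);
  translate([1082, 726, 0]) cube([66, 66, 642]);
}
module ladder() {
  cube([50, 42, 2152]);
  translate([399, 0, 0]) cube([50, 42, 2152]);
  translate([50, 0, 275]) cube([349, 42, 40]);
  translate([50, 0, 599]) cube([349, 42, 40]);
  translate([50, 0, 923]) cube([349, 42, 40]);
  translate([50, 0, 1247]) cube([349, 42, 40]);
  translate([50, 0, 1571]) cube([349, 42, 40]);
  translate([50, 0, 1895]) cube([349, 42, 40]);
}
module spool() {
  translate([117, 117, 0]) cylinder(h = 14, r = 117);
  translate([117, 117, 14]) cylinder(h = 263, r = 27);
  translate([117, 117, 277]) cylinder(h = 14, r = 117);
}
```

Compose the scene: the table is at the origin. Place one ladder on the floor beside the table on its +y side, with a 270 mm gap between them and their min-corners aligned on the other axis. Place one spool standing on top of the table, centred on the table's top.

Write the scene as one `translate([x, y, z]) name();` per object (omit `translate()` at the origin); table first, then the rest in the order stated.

table();
translate([0, 1098, 0]) ladder();
translate([475, 297, 681]) spool();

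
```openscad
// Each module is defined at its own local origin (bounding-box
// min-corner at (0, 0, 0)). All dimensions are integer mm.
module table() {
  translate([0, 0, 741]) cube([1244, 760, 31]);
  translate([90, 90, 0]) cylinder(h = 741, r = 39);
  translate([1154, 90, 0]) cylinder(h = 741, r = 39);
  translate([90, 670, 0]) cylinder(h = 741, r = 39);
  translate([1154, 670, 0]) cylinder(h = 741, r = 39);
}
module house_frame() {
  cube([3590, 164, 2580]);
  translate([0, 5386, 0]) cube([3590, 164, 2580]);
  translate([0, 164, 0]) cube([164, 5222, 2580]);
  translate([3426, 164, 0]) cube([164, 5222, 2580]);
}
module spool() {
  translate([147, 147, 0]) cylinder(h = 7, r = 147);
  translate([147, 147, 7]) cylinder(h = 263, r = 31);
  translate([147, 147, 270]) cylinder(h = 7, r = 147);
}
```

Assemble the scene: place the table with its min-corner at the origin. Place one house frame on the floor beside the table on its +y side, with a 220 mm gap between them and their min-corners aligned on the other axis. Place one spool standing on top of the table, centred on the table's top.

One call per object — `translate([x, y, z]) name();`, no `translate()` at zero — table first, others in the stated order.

table();
translate([0, 980, 0]) house_frame();
translate([475, 233, 772]) spool();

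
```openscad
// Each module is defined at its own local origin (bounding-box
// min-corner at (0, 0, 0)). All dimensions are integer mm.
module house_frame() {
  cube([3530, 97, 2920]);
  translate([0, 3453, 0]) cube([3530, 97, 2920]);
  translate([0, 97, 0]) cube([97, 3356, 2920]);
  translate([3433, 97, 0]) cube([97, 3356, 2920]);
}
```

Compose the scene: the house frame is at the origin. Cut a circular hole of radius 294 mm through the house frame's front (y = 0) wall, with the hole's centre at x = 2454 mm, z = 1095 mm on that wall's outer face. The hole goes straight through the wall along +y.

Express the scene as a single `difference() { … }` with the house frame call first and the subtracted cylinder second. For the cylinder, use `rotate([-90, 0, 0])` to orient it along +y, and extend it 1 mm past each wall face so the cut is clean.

difference() {
  house_frame();
  translate([2454, -1, 1095]) rotate([-90, 0, 0]) cylinder(h = 99, r = 294);
}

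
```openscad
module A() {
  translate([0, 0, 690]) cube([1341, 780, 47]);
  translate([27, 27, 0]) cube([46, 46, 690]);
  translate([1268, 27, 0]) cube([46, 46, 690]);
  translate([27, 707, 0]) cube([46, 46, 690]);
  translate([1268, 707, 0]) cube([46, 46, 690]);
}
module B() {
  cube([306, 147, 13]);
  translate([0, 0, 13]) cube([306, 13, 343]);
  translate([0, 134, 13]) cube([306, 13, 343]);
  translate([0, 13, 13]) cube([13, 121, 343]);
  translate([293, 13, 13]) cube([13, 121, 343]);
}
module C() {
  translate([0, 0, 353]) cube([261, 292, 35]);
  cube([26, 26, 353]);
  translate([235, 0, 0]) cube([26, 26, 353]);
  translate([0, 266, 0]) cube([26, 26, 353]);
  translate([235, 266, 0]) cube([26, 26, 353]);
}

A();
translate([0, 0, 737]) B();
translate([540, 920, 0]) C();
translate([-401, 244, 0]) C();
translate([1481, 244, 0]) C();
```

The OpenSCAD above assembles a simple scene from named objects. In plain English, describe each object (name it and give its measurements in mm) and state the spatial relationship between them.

A is a table with a 1341×780 mm rectangular top, 47 mm thick, top surface at z = 737 mm, supported by four 46×46 mm square legs, each inset 27 mm from the nearest pair of top edges, running from the floor.

B is an open-topped rectangular box: outside dimensions 306×147×356 mm, with a uniform wall and base thickness of 13 mm. The base is a full 306×147 slab on the floor; four walls sit on top of the base. The front and back walls (the −y and +y sides) span the full width; the two side walls fit between them.

C is a simple wooden stool: a rectangular seat 261 mm (x) by 292 mm (y), 35 mm thick, top face at z = 388 mm, on four square legs, each 26×26 mm in cross-section. The legs rest on z = 0, each flush with a corner of the seat.

The open box is on top of the table. Three stools sit around the table at the +y, −x, +x sides.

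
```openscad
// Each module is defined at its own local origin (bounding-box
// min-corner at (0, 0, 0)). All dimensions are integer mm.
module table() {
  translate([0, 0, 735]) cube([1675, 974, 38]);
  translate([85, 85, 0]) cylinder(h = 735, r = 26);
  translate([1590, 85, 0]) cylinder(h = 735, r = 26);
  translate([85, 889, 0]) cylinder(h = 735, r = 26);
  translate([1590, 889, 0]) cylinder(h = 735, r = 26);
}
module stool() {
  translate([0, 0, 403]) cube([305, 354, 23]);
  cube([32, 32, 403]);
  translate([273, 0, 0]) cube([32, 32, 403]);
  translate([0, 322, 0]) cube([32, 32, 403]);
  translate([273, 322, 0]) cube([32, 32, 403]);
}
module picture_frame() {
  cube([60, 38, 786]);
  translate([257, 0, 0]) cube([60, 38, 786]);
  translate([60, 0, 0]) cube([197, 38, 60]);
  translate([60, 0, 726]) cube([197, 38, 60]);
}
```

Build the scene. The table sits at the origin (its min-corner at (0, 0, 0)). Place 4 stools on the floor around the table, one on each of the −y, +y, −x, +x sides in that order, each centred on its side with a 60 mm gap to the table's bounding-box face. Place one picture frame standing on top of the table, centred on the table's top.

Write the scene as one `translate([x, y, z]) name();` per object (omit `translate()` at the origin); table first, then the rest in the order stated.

table();
translate([685, -414, 0]) stool();
translate([685, 1034, 0]) stool();
translate([-365, 310, 0]) stool();
translate([1735, 310, 0]) stool();
translate([679, 468, 773]) picture_frame();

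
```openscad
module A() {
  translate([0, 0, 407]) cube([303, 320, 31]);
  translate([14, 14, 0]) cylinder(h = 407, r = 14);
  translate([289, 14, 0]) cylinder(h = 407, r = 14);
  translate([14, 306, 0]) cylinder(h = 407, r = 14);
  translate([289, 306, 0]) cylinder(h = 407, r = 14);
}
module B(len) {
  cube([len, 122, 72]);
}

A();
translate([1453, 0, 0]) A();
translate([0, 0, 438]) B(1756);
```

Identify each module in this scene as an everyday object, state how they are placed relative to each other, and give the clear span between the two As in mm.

Second stool starts at x = 1453; first ends at x = 303; clear span = 1453 − 303 = 1150 mm.

A is a stool. B is a beam. A beam spans the tops of two stools. The clear span between the two stools is 1150 mm.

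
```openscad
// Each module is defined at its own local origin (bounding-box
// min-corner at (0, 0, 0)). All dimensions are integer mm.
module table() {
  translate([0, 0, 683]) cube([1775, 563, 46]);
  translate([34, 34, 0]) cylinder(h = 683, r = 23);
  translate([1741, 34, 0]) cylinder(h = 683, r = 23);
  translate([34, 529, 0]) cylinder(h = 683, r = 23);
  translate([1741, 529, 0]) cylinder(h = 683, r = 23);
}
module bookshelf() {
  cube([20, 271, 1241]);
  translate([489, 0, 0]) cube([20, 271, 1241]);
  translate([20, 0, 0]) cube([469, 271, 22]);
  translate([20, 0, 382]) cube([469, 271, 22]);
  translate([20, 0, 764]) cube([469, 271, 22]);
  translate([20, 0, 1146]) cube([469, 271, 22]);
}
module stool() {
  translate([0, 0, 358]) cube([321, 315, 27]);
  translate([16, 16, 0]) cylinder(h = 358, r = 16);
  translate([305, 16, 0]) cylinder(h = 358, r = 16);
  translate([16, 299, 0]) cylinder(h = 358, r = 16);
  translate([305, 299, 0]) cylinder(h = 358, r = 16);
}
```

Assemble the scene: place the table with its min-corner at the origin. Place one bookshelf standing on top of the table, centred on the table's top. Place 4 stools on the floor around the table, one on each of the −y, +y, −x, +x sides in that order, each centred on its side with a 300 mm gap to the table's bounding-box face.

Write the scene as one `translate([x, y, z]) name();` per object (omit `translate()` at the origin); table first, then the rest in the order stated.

table();
translate([633, 146, 729]) bookshelf();
translate([727, -615, 0]) stool();
translate([727, 863, 0]) stool();
translate([-621, 124, 0]) stool();
translate([2075, 124, 0]) stool();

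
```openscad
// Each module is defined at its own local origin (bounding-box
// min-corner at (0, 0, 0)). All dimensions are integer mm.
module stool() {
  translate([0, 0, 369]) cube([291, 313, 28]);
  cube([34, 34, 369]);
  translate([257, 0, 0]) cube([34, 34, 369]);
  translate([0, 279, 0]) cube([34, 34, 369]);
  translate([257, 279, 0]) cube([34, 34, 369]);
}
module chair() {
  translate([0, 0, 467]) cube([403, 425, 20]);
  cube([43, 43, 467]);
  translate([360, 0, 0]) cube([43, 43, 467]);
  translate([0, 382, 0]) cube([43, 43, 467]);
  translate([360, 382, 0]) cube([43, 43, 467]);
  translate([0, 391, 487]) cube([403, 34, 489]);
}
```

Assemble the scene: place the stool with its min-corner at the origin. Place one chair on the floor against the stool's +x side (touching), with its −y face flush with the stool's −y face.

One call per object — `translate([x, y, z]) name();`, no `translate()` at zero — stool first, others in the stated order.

stool();
translate([291, 0, 0]) chair();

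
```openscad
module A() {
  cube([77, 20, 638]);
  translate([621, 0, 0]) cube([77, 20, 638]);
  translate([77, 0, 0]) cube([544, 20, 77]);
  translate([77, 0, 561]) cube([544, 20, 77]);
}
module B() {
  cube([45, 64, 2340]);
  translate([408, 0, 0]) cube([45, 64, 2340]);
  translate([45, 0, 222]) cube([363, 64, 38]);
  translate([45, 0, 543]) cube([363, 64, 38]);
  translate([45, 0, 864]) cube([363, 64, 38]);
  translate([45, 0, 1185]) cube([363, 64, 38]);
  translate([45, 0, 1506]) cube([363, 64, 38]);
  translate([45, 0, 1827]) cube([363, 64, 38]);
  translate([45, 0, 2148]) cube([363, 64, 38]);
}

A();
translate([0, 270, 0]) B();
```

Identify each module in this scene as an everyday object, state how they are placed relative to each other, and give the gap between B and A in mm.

A is a picture frame. B is a ladder. The ladder is on the floor beside the picture frame on its +y side. The gap between the ladder and the picture frame is 250 mm.

The ladder's nearest face is 250 mm from the picture frame's +y face.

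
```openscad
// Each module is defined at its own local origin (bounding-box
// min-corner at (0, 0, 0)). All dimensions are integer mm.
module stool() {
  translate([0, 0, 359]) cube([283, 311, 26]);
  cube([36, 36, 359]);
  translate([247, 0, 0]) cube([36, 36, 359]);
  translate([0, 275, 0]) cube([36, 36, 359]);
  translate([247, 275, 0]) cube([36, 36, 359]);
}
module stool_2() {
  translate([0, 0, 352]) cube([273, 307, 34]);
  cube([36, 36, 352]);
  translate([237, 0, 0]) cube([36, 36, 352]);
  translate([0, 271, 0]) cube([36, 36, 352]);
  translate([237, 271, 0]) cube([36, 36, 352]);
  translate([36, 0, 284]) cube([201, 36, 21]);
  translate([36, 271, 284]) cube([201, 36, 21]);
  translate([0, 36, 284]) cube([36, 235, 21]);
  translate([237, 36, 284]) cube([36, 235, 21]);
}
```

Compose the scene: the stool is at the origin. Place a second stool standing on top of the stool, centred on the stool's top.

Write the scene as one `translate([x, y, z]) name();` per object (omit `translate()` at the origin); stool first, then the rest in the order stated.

stool();
translate([5, 2, 385]) stool_2();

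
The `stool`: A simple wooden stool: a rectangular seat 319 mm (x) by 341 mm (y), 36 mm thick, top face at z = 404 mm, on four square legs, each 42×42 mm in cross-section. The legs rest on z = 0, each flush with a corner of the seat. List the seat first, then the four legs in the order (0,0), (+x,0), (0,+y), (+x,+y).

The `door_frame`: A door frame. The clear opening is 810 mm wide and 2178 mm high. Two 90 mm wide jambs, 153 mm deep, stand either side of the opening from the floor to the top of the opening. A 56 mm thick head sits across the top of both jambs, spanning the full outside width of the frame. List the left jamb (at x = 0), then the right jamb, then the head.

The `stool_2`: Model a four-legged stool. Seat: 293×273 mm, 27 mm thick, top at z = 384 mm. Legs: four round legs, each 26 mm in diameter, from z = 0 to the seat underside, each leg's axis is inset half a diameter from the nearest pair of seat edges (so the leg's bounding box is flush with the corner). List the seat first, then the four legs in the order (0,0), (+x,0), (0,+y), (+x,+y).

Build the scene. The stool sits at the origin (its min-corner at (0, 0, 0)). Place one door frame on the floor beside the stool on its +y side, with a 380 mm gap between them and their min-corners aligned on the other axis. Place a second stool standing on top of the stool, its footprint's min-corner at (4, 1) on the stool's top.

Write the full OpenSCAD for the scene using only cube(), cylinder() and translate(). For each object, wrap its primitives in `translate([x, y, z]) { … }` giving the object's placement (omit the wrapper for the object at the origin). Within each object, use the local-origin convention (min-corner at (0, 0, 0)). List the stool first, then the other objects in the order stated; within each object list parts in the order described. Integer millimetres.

translate([0, 0, 368]) cube([319, 341, 36]);
cube([42, 42, 368]);
translate([277, 0, 0]) cube([42, 42, 368]);
translate([0, 299, 0]) cube([42, 42, 368]);
translate([277, 299, 0]) cube([42, 42, 368]);
translate([0, 721, 0]) {
  cube([90, 153, 2178]);
  translate([900, 0, 0]) cube([90, 153, 2178]);
  translate([0, 0, 2178]) cube([990, 153, 56]);
}
translate([4, 1, 404]) {
  translate([0, 0, 357]) cube([293, 273, 27]);
  translate([13, 13, 0]) cylinder(h = 357, r = 13);
  translate([280, 13, 0]) cylinder(h = 357, r = 13);
  translate([13, 260, 0]) cylinder(h = 357, r = 13);
  translate([280, 260, 0]) cylinder(h = 357, r = 13);
}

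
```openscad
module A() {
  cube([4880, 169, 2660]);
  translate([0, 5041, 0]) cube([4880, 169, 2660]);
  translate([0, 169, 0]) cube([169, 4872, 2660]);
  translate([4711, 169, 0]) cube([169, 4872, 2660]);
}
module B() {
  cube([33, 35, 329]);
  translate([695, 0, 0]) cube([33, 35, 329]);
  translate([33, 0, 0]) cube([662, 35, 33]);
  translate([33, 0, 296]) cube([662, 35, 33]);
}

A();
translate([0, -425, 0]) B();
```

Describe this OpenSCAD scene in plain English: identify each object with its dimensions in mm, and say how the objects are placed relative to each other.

A is the wall frame of a small rectangular building: four walls, each 2660 mm tall and 169 mm thick, enclosing a footprint 4880 mm (x) by 5210 mm (y) outside-to-outside, with no floor or roof. The front and back walls (the −y and +y sides) span the full width; the two side walls fit between them.

B is a rectangular picture frame lying in the x–z plane (depth along y). The opening is 662 mm wide (x) by 263 mm tall (z), surrounded by a border 33 mm wide on all four sides. The frame is 35 mm deep and is made of two full-height vertical stiles with two horizontal rails fitted between them.

The picture frame is on the floor beside the house frame on its −y side.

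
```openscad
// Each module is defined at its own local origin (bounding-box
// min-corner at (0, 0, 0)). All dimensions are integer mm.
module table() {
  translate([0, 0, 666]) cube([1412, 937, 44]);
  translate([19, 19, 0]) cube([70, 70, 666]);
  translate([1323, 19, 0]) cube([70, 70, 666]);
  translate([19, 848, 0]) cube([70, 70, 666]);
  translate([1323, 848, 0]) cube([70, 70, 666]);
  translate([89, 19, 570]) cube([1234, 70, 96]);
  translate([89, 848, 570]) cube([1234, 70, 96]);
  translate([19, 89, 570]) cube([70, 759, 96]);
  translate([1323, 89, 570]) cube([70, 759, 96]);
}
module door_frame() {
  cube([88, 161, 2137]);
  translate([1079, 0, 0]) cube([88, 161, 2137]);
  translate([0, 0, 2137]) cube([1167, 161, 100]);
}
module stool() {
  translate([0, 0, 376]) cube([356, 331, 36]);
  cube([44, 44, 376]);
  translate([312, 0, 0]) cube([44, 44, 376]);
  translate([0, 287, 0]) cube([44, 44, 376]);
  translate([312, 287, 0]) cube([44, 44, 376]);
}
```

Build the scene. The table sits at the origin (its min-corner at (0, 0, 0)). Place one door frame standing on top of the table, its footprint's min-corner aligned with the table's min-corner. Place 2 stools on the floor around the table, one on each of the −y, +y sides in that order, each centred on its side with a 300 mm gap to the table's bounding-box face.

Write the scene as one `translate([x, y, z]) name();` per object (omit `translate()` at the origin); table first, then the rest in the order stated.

table();
translate([0, 0, 710]) door_frame();
translate([528, -631, 0]) stool();
translate([528, 1237, 0]) stool();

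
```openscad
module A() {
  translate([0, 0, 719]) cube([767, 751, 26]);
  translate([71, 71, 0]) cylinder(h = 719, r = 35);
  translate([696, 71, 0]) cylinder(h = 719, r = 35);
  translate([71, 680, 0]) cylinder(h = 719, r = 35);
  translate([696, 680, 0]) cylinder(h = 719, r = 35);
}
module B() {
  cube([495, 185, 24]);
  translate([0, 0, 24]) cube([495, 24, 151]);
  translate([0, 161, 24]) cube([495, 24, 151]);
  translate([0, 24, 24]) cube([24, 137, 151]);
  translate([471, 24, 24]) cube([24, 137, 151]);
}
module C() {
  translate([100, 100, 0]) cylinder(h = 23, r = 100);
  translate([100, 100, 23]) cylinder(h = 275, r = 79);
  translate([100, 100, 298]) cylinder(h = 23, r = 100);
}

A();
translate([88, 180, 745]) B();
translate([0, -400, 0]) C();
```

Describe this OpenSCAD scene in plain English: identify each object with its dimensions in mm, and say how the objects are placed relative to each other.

A is a rectangular dining table. The top is 767×751×26 mm with its upper surface at z = 745 mm. It stands on four round legs of 70 mm diameter, each leg's bounding box inset 36 mm from the nearest pair of top edges, running from the floor to the underside of the top.

B is an open-topped rectangular box: outside dimensions 495×185×175 mm, with a uniform wall and base thickness of 24 mm. The base is a full 495×185 slab on the floor; four walls sit on top of the base. The front and back walls (the −y and +y sides) span the full width; the two side walls fit between them.

C is a spool: two coaxial disc flanges of radius 100 mm and thickness 23 mm, joined by a core cylinder of radius 79 mm and height 275 mm. The lower flange rests on z = 0 and the three cylinders share a vertical axis.

The open box is on top of the table. The spool is on the floor beside the table on its −y side.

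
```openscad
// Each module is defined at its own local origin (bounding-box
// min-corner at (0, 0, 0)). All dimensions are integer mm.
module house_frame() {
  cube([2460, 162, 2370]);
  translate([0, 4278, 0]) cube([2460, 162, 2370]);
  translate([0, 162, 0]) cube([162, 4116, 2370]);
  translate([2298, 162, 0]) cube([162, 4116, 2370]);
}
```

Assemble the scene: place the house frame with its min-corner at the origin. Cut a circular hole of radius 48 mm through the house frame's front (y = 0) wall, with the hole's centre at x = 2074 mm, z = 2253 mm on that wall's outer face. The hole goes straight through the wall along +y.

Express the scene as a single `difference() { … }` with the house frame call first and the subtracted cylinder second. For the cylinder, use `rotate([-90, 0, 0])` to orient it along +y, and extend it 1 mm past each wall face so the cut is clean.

difference() {
  house_frame();
  translate([2074, -1, 2253]) rotate([-90, 0, 0]) cylinder(h = 164, r = 48);
}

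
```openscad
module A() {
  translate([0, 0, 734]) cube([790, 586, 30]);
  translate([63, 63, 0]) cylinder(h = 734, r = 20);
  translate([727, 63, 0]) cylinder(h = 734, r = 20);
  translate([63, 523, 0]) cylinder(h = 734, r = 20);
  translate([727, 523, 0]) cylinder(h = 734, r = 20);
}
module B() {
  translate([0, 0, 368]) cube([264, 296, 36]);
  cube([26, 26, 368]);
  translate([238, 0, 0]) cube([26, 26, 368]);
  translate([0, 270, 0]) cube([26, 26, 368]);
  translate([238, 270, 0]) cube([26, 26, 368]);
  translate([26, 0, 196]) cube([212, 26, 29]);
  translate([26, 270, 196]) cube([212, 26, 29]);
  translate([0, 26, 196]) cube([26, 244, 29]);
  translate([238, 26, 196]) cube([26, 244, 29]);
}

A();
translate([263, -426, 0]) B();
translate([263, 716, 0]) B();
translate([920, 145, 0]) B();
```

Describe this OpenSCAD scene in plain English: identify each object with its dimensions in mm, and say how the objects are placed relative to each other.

A is a table with a 790×586 mm rectangular top, 30 mm thick, top surface at z = 764 mm, supported by four round legs of 40 mm diameter, each leg's bounding box inset 43 mm from the nearest pair of top edges, running from the floor.

B is a simple wooden stool: a rectangular seat 264 mm (x) by 296 mm (y), 36 mm thick, top face at z = 404 mm, on four square legs, each 26×26 mm in cross-section. The legs rest on z = 0, each flush with a corner of the seat. Four stretchers, 26 mm wide and 29 mm tall, connect adjacent legs with their undersides at z = 196 mm, each running between the inner faces of the legs it joins and aligned with the legs' outer faces on the other axis.

Three stools sit around the table at the −y, +y, +x sides.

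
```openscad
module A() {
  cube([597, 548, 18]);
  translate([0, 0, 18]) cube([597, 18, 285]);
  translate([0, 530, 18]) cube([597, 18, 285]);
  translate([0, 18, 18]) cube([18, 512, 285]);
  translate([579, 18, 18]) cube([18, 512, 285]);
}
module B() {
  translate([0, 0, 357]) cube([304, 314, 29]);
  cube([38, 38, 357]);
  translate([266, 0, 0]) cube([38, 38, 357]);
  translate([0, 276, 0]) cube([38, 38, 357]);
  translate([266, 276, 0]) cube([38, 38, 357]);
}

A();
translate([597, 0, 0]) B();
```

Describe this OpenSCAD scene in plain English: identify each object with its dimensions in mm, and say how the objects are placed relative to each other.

A is an open-topped rectangular box: outside dimensions 597×548×303 mm, with a uniform wall and base thickness of 18 mm. The base is a full 597×548 slab on the floor; four walls sit on top of the base. The front and back walls (the −y and +y sides) span the full width; the two side walls fit between them.

B is a four-legged stool. The seat is a 304×314×29 mm slab whose top surface is at z = 386 mm; four square legs, each 38×38 mm in cross-section, run from the floor (z = 0) to the underside of the seat, each flush with a corner of the seat.

The stool is against the open box's +x side, with their −y faces flush.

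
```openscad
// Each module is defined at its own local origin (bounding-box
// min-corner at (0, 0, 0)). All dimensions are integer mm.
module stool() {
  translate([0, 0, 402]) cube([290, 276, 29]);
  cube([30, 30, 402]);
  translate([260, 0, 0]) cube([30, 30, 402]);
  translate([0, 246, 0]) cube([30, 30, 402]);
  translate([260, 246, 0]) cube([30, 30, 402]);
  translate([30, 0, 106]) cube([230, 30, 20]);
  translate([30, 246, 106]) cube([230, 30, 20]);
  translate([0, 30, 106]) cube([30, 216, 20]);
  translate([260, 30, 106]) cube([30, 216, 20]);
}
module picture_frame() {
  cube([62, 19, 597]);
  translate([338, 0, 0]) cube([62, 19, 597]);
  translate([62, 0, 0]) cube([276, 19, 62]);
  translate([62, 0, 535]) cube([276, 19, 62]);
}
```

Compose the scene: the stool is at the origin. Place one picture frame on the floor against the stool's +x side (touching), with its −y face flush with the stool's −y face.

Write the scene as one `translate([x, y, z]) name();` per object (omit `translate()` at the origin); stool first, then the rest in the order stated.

stool();
translate([290, 0, 0]) picture_frame();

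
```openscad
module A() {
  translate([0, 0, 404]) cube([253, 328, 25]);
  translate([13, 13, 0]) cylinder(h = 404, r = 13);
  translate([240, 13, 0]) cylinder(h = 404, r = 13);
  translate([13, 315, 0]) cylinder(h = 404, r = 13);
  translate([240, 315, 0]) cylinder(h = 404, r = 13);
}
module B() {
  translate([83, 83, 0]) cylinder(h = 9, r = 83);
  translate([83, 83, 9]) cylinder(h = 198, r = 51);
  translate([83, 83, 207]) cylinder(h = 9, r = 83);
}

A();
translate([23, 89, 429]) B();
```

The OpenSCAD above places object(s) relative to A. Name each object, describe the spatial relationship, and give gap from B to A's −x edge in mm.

A is a stool. B is a spool. The spool is on top of the stool. The gap from the spool to the stool's −x edge is 23 mm.

The spool's min-x is at 23; the stool's min-x is 0; gap = 23 mm.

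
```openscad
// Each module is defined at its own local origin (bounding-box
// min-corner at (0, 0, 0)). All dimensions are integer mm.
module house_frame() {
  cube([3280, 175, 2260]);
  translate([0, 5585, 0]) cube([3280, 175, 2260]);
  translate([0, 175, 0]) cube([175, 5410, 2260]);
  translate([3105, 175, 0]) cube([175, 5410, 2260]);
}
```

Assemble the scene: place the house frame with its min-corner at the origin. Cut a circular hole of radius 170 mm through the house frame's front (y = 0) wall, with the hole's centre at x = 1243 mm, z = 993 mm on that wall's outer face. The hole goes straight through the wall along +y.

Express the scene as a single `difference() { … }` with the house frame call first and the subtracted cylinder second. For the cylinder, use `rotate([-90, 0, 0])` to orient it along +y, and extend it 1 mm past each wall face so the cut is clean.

difference() {
  house_frame();
  translate([1243, -1, 993]) rotate([-90, 0, 0]) cylinder(h = 177, r = 170);
}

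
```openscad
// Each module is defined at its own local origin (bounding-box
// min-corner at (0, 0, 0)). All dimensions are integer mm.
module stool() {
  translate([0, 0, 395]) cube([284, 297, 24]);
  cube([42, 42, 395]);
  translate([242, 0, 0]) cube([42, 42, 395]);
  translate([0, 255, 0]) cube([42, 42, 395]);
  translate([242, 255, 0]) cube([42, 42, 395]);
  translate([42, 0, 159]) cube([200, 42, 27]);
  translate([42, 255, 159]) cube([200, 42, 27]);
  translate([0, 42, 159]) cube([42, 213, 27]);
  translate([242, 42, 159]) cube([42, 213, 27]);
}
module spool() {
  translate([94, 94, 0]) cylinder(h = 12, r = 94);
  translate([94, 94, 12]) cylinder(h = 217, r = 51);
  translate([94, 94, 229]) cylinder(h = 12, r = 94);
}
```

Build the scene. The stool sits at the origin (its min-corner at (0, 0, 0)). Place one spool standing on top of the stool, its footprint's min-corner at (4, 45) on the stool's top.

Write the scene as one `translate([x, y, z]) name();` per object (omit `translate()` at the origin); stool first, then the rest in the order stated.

stool();
translate([4, 45, 419]) spool();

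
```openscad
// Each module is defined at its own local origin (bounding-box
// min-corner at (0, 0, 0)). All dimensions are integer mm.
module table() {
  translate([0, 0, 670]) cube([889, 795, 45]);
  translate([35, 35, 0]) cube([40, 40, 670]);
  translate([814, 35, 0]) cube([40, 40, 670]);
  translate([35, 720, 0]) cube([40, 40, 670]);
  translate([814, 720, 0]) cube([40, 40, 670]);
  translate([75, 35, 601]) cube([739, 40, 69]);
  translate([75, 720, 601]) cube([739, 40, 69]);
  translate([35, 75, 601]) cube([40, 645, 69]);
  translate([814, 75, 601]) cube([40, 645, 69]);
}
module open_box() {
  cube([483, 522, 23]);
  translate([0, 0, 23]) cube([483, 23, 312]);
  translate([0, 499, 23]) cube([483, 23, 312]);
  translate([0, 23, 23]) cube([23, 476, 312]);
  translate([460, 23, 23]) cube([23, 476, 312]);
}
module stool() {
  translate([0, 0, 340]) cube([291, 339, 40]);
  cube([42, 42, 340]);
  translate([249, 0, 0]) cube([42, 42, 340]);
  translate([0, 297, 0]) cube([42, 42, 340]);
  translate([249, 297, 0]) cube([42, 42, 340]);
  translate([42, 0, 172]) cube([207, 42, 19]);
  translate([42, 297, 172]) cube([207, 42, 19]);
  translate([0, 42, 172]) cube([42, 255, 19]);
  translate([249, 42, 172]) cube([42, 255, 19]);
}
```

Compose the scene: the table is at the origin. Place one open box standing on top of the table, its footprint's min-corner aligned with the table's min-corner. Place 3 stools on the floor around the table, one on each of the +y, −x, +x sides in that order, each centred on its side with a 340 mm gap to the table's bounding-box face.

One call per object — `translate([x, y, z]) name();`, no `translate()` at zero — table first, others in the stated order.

table();
translate([0, 0, 715]) open_box();
translate([299, 1135, 0]) stool();
translate([-631, 228, 0]) stool();
translate([1229, 228, 0]) stool();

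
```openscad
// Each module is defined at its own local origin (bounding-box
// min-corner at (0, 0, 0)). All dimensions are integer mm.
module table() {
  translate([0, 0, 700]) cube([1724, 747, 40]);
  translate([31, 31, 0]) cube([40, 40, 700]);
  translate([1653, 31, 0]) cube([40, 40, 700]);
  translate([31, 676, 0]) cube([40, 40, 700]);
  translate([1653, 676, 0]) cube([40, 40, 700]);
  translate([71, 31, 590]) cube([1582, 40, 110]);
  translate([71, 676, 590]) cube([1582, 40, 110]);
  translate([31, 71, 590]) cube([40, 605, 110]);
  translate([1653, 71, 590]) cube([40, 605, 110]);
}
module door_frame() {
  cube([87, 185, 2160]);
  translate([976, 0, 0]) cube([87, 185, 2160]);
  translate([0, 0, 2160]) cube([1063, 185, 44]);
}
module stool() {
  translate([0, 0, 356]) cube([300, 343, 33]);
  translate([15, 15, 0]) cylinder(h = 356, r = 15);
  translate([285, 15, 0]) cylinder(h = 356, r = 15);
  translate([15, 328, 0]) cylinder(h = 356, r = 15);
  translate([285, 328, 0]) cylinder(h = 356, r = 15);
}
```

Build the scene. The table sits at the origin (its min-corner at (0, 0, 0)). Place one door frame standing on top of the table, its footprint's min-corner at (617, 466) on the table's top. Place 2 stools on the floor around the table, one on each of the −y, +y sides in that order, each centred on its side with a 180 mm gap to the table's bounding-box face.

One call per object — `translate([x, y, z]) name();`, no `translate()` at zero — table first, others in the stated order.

table();
translate([617, 466, 740]) door_frame();
translate([712, -523, 0]) stool();
translate([712, 927, 0]) stool();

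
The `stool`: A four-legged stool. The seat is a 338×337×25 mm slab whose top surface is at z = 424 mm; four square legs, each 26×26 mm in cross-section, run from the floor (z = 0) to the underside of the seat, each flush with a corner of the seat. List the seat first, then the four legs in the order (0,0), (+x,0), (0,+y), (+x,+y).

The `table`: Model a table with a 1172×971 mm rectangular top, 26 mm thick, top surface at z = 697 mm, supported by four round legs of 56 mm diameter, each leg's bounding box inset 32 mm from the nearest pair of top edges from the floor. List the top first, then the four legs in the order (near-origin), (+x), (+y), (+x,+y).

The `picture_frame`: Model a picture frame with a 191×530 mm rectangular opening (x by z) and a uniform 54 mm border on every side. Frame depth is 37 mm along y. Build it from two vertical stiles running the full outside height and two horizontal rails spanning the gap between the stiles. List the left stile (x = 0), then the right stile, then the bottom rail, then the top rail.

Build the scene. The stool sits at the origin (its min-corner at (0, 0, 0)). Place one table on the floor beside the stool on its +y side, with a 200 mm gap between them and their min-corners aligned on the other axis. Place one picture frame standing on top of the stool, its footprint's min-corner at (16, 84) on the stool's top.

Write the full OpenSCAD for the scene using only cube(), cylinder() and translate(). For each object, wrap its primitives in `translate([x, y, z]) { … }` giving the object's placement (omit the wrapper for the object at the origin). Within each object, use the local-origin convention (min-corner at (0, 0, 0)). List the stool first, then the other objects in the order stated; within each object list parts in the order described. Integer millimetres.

translate([0, 0, 399]) cube([338, 337, 25]);
cube([26, 26, 399]);
translate([312, 0, 0]) cube([26, 26, 399]);
translate([0, 311, 0]) cube([26, 26, 399]);
translate([312, 311, 0]) cube([26, 26, 399]);
translate([0, 537, 0]) {
  translate([0, 0, 671]) cube([1172, 971, 26]);
  translate([60, 60, 0]) cylinder(h = 671, r = 28);
  translate([1112, 60, 0]) cylinder(h = 671, r = 28);
  translate([60, 911, 0]) cylinder(h = 671, r = 28);
  translate([1112, 911, 0]) cylinder(h = 671, r = 28);
}
translate([16, 84, 424]) {
  cube([54, 37, 638]);
  translate([245, 0, 0]) cube([54, 37, 638]);
  translate([54, 0, 0]) cube([191, 37, 54]);
  translate([54, 0, 584]) cube([191, 37, 54]);
}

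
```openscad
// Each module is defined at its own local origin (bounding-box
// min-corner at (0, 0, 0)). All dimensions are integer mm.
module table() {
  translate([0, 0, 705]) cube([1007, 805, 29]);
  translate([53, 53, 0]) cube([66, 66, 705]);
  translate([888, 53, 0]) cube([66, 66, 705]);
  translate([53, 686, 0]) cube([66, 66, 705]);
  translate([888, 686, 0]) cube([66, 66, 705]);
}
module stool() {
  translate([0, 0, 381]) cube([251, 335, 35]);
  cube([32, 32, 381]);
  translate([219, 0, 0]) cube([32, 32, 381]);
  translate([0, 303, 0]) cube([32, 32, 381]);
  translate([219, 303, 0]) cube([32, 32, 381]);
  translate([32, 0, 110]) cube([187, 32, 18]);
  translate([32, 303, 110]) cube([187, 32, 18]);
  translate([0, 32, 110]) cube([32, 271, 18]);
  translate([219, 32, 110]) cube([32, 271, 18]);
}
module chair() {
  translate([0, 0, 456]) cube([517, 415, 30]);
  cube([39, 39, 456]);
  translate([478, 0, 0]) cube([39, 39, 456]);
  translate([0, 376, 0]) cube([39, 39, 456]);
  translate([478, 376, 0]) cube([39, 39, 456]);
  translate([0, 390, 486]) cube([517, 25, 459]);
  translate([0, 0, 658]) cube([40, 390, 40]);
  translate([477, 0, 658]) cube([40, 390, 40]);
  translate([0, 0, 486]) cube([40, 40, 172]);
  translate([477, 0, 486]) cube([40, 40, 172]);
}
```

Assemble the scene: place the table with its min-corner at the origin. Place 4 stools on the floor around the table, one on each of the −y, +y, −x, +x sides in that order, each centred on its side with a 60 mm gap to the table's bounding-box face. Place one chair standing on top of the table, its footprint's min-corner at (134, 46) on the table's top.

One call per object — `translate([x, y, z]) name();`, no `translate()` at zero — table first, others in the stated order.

table();
translate([378, -395, 0]) stool();
translate([378, 865, 0]) stool();
translate([-311, 235, 0]) stool();
translate([1067, 235, 0]) stool();
translate([134, 46, 734]) chair();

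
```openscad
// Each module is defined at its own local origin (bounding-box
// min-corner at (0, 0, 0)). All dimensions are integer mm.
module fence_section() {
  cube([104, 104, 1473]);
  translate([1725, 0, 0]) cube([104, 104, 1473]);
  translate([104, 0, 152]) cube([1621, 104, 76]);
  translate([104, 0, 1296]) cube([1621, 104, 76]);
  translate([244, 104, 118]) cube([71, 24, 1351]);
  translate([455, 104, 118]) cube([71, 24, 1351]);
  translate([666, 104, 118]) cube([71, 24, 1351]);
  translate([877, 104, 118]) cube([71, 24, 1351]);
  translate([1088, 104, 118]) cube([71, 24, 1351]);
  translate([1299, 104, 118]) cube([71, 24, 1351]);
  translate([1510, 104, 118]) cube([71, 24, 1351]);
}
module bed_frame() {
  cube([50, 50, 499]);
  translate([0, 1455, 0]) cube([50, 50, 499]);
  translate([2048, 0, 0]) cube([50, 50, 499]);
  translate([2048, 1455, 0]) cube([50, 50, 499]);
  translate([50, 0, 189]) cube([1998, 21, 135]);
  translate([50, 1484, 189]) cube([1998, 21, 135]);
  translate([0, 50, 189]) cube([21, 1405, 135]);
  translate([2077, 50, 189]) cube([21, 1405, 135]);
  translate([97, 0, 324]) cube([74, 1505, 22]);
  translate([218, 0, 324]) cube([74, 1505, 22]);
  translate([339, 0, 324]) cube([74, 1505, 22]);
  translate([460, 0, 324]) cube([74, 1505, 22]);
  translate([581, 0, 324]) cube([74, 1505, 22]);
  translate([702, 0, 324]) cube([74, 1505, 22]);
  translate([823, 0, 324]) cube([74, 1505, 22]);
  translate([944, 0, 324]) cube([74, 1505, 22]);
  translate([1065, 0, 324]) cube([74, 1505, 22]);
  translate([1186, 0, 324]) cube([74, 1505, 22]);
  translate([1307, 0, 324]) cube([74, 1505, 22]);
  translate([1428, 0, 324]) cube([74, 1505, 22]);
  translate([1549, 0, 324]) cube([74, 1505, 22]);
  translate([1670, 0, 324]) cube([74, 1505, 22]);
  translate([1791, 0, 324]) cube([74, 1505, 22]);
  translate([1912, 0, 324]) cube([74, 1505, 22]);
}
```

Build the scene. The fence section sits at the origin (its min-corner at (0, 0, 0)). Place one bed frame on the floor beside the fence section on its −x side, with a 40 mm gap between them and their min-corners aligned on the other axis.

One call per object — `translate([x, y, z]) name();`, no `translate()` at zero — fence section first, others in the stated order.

fence_section();
translate([-2138, 0, 0]) bed_frame();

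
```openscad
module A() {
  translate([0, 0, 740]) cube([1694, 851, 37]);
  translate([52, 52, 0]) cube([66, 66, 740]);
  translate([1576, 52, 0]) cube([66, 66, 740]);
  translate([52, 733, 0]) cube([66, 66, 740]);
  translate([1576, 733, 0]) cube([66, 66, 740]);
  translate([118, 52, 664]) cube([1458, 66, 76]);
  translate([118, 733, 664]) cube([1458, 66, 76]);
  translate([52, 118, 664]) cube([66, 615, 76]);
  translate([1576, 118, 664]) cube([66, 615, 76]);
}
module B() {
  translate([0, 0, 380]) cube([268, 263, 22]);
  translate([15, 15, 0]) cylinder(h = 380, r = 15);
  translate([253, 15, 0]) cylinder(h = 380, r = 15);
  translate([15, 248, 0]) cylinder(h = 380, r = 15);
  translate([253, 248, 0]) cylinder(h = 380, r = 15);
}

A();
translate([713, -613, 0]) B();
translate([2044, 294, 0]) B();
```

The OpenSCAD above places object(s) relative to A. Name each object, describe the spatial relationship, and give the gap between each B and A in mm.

Each stool's nearest face is 350 mm from the table's bounding box.

A is a table. B is a stool. Two stools sit around the table at the −y, +x sides. The gap between each stool and the table is 350 mm.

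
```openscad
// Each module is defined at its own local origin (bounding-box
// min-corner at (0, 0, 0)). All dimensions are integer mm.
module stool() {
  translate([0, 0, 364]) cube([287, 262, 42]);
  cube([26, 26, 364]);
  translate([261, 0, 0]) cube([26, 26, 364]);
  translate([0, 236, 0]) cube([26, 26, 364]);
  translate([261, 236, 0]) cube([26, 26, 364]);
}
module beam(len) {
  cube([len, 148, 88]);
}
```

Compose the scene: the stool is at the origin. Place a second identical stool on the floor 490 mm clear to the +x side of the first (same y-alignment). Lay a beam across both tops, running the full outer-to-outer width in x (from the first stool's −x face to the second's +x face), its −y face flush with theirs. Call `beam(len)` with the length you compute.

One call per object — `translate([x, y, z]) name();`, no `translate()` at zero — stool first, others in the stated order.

stool();
translate([777, 0, 0]) stool();
translate([0, 0, 406]) beam(1064);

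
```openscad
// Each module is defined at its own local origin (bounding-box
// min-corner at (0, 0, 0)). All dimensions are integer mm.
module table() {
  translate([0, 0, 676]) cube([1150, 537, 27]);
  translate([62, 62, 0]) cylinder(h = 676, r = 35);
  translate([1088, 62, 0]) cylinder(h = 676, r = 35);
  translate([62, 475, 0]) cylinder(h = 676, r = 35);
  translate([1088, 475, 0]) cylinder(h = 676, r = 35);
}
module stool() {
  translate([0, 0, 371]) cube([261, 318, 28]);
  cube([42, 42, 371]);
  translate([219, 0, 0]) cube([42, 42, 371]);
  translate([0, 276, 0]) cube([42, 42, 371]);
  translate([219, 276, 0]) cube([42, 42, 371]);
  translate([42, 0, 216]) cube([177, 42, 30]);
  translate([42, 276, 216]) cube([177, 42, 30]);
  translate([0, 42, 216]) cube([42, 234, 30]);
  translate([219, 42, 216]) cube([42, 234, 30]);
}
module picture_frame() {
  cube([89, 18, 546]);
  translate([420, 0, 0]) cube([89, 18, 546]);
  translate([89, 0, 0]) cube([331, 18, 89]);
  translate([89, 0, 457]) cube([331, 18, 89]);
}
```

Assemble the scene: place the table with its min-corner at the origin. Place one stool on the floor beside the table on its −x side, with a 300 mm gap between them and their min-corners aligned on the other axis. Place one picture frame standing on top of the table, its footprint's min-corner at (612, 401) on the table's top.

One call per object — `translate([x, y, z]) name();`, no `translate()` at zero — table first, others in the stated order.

table();
translate([-561, 0, 0]) stool();
translate([612, 401, 703]) picture_frame();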